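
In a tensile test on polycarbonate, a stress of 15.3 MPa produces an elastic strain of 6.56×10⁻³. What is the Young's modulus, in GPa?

2.33 GPa

E = σ/ε = 15.3 MPa / 6.56×10⁻³ = 2332 MPa = 2.33 GPa.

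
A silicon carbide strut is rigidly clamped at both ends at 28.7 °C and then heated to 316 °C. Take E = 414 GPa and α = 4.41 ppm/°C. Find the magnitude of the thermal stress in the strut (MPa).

ΔT = 287.3 K. Constrained thermal stress σ = E·α·ΔT = 414.0×10³ MPa × 4.41×10⁻⁶ × 287.3 = 525 MPa (compressive).

525 MPa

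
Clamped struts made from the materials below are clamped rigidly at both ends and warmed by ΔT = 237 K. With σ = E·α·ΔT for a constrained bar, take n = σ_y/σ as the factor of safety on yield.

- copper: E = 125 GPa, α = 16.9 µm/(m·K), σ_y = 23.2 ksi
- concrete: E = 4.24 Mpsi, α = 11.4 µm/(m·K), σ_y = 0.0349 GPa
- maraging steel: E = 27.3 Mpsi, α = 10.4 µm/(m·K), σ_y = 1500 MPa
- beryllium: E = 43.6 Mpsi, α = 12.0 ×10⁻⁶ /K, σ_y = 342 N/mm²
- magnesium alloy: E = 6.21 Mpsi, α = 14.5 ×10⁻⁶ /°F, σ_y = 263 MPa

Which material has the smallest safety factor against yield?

In consistent units (E in GPa, α in ×10⁻⁶/K, σ_y in MPa):
  copper: E = 125.0, α = 16.9, σ_y = 160.0 → σ = 501 MPa, n = 0.319
  concrete: E = 29.23, α = 11.4, σ_y = 34.90 → σ = 79.0 MPa, n = 0.442
  maraging steel: E = 188.2, α = 10.4, σ_y = 1500 → σ = 464 MPa, n = 3.23
  beryllium: E = 300.6, α = 12.0, σ_y = 342.0 → σ = 855 MPa, n = 0.400
  magnesium alloy: E = 42.82, α = 26.1, σ_y = 263.0 → σ = 265 MPa, n = 0.993
Smallest n: copper with n = 0.319.

copper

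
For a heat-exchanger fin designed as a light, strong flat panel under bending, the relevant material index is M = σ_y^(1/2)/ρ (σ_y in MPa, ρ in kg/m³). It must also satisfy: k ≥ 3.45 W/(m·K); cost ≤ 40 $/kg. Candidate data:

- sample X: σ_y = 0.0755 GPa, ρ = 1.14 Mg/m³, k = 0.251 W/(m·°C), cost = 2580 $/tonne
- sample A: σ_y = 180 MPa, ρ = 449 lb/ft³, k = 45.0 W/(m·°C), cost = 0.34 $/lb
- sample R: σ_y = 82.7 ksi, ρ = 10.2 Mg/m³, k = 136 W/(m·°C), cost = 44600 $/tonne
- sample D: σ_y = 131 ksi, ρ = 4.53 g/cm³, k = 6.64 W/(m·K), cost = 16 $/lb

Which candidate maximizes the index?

Screen on constraints: k ≥ 3.45 W/(m·K); cost ≤ 40 $/kg. Survivors: sample A, sample D.
Normalizing units and computing the index:
  sample A: σ_y = 180.0 MPa, ρ = 7192 kg/m³
  sample D: σ_y = 903.2 MPa, ρ = 4530 kg/m³
  sample D: M = 6.63×10⁻³
  sample A: M = 1.87×10⁻³
Highest index: sample D.

sample D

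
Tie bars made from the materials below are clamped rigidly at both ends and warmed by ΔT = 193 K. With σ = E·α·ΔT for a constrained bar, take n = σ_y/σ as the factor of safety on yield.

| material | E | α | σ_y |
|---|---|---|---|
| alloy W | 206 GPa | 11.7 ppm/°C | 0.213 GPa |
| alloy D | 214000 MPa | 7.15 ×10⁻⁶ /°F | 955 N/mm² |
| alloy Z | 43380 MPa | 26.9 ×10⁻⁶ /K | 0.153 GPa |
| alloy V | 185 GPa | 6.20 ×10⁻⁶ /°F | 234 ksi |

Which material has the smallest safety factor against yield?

Per material, after unit conversion:
  alloy W: E = 206.0, α = 11.7, σ_y = 213.0 → σ = 465 MPa, n = 0.458
  alloy D: E = 214.0, α = 12.9, σ_y = 955.0 → σ = 532 MPa, n = 1.80
  alloy Z: E = 43.38, α = 26.9, σ_y = 153.0 → σ = 225 MPa, n = 0.679
  alloy V: E = 185.0, α = 11.2, σ_y = 1613 → σ = 398 MPa, n = 4.05
Alloy W has the lowest safety factor, n = 0.458.

alloy W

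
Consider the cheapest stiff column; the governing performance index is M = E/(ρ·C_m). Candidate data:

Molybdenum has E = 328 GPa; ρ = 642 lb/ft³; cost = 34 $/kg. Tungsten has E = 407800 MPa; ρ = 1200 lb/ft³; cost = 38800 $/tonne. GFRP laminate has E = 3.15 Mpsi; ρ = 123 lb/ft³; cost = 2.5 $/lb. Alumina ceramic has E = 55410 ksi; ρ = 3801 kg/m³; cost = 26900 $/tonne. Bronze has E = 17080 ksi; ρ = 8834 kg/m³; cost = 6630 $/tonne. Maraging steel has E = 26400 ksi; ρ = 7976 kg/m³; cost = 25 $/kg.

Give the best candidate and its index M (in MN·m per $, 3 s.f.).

Normalizing units and computing the index:
  molybdenum: E = 328.0 GPa, ρ = 10280 kg/m³, cost = 34.00 $/kg
  tungsten: E = 407.8 GPa, ρ = 19220 kg/m³, cost = 38.80 $/kg
  GFRP laminate: E = 21.72 GPa, ρ = 1970 kg/m³, cost = 5.511 $/kg
  alumina ceramic: E = 382.0 GPa, ρ = 3801 kg/m³, cost = 26.90 $/kg
  bronze: E = 117.8 GPa, ρ = 8834 kg/m³, cost = 6.630 $/kg
  maraging steel: E = 182.0 GPa, ρ = 7976 kg/m³, cost = 25.00 $/kg
  alumina ceramic: M = 3.74 MN·m per $
  bronze: M = 2.01 MN·m per $
  GFRP laminate: M = 2.00 MN·m per $
  molybdenum: M = 0.938 MN·m per $
  maraging steel: M = 0.913 MN·m per $
  tungsten: M = 0.547 MN·m per $
The maximum is for alumina ceramic.

alumina ceramic, M = 3.74 MN·m per $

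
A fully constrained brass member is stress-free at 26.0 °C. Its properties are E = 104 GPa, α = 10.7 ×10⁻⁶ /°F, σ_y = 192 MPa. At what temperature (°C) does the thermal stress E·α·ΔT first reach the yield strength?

122 °C

α = 10.7×10⁻⁶/°F × 9/5 = 19.3×10⁻⁶/K.
E·α·ΔT = 192.0 MPa ⇒ ΔT = 192.0 / (104.0×10³ × 19.3×10⁻⁶) = 95.85 K.
T = 26.0 + 95.85 = 121.9 °C.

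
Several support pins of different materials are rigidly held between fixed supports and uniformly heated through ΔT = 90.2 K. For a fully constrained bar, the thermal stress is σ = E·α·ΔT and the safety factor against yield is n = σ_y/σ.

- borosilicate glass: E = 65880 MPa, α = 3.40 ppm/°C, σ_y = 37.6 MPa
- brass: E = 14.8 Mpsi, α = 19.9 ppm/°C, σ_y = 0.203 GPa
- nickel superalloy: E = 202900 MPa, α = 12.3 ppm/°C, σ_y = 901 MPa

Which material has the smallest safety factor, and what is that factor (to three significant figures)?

Per material, after unit conversion:
  borosilicate glass: E = 65.88, α = 3.40, σ_y = 37.60 → σ = 20.2 MPa, n = 1.86
  brass: E = 102.0, α = 19.9, σ_y = 203.0 → σ = 183 MPa, n = 1.11
  nickel superalloy: E = 202.9, α = 12.3, σ_y = 901.0 → σ = 225 MPa, n = 4.00
Brass has the lowest safety factor, n = 1.11.

brass, n = 1.11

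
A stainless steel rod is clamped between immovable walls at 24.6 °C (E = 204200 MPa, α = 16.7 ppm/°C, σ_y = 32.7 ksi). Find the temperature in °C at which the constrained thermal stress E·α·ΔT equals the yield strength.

90.7 °C

E = 204200 MPa = 204.2 GPa.
σ_y = 32.7 ksi = 225.5 MPa.
E·α·ΔT = 225.5 MPa ⇒ ΔT = 225.5 / (204.2×10³ × 16.7×10⁻⁶) = 66.11 K.
T = 24.6 + 66.11 = 90.71 °C.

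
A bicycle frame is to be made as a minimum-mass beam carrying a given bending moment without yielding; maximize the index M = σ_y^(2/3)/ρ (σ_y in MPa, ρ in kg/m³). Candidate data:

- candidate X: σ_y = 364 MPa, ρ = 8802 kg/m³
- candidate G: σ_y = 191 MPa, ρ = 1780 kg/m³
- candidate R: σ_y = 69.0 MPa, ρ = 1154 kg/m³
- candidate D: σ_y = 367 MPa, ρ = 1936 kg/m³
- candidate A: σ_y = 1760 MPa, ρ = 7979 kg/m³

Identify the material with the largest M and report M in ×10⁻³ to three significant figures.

Computing M directly (units already consistent):
  candidate D: M = 26.5×10⁻³
  candidate G: M = 18.6×10⁻³
  candidate A: M = 18.3×10⁻³
  candidate R: M = 14.6×10⁻³
  candidate X: M = 5.79×10⁻³
Highest index: candidate D.

candidate D, M = 26.5×10⁻³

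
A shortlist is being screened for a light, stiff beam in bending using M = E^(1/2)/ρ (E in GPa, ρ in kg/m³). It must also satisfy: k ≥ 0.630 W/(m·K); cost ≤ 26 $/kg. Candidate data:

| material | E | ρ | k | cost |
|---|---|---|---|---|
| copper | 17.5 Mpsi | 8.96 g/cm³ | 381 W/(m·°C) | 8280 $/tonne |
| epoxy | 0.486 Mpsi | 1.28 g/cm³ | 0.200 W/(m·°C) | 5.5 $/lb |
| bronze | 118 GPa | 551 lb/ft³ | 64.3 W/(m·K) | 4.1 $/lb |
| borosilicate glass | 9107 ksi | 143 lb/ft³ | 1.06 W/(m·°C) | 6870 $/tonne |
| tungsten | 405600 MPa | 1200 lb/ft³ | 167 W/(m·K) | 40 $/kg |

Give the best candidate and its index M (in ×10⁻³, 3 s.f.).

borosilicate glass, M = 3.46×10⁻³

Screen on constraints: k ≥ 0.630 W/(m·K); cost ≤ 26 $/kg. Survivors: copper, bronze, borosilicate glass.
In SI units:
  copper: E = 120.7 GPa, ρ = 8960 kg/m³
  bronze: E = 118.0 GPa, ρ = 8826 kg/m³
  borosilicate glass: E = 62.79 GPa, ρ = 2291 kg/m³
  borosilicate glass: M = 3.46×10⁻³
  bronze: M = 1.23×10⁻³
  copper: M = 1.23×10⁻³
Borosilicate glass ranks first.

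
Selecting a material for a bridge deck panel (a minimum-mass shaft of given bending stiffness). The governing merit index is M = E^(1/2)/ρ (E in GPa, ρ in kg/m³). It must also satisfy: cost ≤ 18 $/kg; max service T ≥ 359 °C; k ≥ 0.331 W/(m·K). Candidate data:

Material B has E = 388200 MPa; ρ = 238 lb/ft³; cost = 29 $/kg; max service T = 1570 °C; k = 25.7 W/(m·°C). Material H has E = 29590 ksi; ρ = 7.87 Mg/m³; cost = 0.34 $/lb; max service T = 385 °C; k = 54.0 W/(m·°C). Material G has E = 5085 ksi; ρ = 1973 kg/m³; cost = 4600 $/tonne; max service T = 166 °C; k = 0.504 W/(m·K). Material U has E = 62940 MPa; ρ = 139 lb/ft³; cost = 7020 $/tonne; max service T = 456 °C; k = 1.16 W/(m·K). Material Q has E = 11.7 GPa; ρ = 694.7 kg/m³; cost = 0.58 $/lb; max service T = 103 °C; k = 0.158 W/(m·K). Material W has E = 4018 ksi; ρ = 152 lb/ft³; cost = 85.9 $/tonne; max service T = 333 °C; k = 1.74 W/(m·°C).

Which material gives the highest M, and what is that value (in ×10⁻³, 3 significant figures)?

Screen on constraints: cost ≤ 18 $/kg; max service T ≥ 359 °C; k ≥ 0.331 W/(m·K). Survivors: material H, material U.
Convert each candidate to consistent units, then evaluate M:
  material H: E = 204.0 GPa, ρ = 7870 kg/m³
  material U: E = 62.94 GPa, ρ = 2227 kg/m³
  material U: M = 3.56×10⁻³
  material H: M = 1.81×10⁻³
Material U ranks first.

material U, M = 3.56×10⁻³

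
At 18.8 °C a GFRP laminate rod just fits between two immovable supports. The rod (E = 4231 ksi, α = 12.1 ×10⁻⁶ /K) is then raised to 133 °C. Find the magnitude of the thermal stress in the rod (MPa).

40.3 MPa

E = 4231 ksi = 29.17 GPa.
ΔT = 114.2 K. Constrained thermal stress σ = E·α·ΔT = 29.17×10³ MPa × 12.1×10⁻⁶ × 114.2 = 40.3 MPa (compressive).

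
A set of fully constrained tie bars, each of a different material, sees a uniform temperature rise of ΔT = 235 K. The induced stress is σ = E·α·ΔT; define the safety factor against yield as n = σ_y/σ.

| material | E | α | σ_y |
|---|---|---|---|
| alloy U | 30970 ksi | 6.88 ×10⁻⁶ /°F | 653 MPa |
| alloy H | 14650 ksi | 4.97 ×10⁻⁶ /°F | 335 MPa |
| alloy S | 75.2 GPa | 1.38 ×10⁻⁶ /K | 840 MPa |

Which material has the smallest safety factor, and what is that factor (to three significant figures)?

alloy U, n = 1.05

Per material, after unit conversion:
  alloy U: E = 213.5, α = 12.4, σ_y = 653.0 → σ = 621 MPa, n = 1.05
  alloy H: E = 101.0, α = 8.95, σ_y = 335.0 → σ = 212 MPa, n = 1.58
  alloy S: E = 75.20, α = 1.38, σ_y = 840.0 → σ = 24.4 MPa, n = 34.4
Alloy U has the lowest safety factor, n = 1.05.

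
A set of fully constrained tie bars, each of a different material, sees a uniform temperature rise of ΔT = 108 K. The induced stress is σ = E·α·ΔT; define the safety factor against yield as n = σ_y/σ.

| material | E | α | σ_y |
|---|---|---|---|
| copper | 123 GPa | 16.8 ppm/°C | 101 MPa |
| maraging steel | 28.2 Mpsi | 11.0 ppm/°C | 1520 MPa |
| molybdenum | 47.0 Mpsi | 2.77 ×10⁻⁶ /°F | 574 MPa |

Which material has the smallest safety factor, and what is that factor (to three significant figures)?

copper, n = 0.453

In consistent units (E in GPa, α in ×10⁻⁶/K, σ_y in MPa):
  copper: E = 123.0, α = 16.8, σ_y = 101.0 → σ = 223 MPa, n = 0.453
  maraging steel: E = 194.4, α = 11.0, σ_y = 1520 → σ = 231 MPa, n = 6.58
  molybdenum: E = 324.1, α = 4.99, σ_y = 574.0 → σ = 174 MPa, n = 3.29
The minimum is copper at n = 0.453.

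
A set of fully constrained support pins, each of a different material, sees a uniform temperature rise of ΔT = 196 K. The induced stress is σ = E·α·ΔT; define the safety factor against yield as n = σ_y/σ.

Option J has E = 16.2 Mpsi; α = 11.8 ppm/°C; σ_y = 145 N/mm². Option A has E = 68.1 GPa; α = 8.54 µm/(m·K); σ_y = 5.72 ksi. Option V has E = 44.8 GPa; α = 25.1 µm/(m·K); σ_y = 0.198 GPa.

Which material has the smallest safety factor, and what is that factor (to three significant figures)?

option A, n = 0.346

With everything in SI (GPa, ×10⁻⁶/K, MPa):
  option J: E = 111.7, α = 11.8, σ_y = 145.0 → σ = 258 MPa, n = 0.561
  option A: E = 68.10, α = 8.54, σ_y = 39.44 → σ = 114 MPa, n = 0.346
  option V: E = 44.80, α = 25.1, σ_y = 198.0 → σ = 220 MPa, n = 0.898
The minimum is option A at n = 0.346.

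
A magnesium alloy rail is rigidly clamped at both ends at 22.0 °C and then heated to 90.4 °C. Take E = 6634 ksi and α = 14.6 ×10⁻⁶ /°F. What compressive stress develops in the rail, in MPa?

82.2 MPa

E = 6634 ksi = 45.74 GPa.
α = 14.6×10⁻⁶/°F × 9/5 = 26.3×10⁻⁶/K.
ΔT = 68.40 K. Constrained thermal stress σ = E·α·ΔT = 45.74×10³ MPa × 26.3×10⁻⁶ × 68.40 = 82.2 MPa (compressive).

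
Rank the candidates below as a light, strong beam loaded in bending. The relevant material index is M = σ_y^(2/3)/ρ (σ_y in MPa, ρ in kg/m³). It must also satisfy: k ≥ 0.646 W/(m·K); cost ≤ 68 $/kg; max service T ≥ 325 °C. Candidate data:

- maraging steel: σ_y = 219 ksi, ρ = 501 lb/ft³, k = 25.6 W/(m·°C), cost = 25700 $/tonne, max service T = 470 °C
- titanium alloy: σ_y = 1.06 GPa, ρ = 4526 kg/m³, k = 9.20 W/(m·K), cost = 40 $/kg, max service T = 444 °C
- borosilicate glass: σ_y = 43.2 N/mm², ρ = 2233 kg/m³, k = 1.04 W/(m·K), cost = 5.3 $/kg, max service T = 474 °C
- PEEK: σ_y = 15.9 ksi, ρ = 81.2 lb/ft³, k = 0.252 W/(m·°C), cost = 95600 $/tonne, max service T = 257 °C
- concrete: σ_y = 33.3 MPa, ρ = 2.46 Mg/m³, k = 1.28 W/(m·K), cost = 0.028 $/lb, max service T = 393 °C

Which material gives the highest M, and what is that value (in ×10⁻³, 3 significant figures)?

titanium alloy, M = 23.0×10⁻³

Screen on constraints: k ≥ 0.646 W/(m·K); cost ≤ 68 $/kg; max service T ≥ 325 °C. Survivors: maraging steel, titanium alloy, borosilicate glass, concrete.
Convert each candidate to consistent units, then evaluate M:
  maraging steel: σ_y = 1510 MPa, ρ = 8025 kg/m³
  titanium alloy: σ_y = 1060 MPa, ρ = 4526 kg/m³
  borosilicate glass: σ_y = 43.20 MPa, ρ = 2233 kg/m³
  concrete: σ_y = 33.30 MPa, ρ = 2460 kg/m³
  titanium alloy: M = 23.0×10⁻³
  maraging steel: M = 16.4×10⁻³
  borosilicate glass: M = 5.51×10⁻³
  concrete: M = 4.21×10⁻³
Highest index: titanium alloy.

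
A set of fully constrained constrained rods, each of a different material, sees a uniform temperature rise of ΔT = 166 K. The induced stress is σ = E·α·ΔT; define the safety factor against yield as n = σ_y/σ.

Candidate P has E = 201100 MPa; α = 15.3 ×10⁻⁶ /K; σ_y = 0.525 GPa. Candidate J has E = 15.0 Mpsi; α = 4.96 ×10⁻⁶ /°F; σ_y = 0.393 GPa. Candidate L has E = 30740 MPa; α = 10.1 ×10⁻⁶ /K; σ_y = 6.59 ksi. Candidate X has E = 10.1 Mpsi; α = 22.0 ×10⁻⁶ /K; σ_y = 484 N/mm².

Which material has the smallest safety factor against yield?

candidate L

With everything in SI (GPa, ×10⁻⁶/K, MPa):
  candidate P: E = 201.1, α = 15.3, σ_y = 525.0 → σ = 511 MPa, n = 1.03
  candidate J: E = 103.4, α = 8.93, σ_y = 393.0 → σ = 153 MPa, n = 2.56
  candidate L: E = 30.74, α = 10.1, σ_y = 45.44 → σ = 51.5 MPa, n = 0.882
  candidate X: E = 69.64, α = 22.0, σ_y = 484.0 → σ = 254 MPa, n = 1.90
Smallest n: candidate L with n = 0.882.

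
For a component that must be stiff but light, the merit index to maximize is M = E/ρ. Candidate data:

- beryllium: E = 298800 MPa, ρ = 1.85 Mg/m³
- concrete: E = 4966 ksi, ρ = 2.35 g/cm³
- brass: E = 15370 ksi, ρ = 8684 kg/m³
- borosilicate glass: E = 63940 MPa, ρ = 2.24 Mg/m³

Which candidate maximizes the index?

Convert each candidate to consistent units, then evaluate M:
  beryllium: E = 298.8 GPa, ρ = 1850 kg/m³
  concrete: E = 34.24 GPa, ρ = 2350 kg/m³
  brass: E = 106.0 GPa, ρ = 8684 kg/m³
  borosilicate glass: E = 63.94 GPa, ρ = 2240 kg/m³
  beryllium: M = 162 MN·m/kg
  borosilicate glass: M = 28.5 MN·m/kg
  concrete: M = 14.6 MN·m/kg
  brass: M = 12.2 MN·m/kg
Beryllium has the largest M.

beryllium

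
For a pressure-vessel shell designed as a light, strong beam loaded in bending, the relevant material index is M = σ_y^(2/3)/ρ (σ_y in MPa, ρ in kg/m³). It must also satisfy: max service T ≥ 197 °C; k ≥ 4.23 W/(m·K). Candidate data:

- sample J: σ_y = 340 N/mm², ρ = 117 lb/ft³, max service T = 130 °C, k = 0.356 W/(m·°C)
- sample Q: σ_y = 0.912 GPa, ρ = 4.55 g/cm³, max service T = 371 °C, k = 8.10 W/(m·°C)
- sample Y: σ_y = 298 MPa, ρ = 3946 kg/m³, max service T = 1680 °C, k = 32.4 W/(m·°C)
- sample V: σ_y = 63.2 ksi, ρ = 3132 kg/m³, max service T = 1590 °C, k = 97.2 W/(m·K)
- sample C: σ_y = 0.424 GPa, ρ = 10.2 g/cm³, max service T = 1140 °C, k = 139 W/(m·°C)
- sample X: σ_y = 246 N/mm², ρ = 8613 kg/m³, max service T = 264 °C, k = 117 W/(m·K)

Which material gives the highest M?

Screen on constraints: max service T ≥ 197 °C; k ≥ 4.23 W/(m·K). Survivors: sample Q, sample Y, sample V, sample C, sample X.
After converting to SI:
  sample Q: σ_y = 912.0 MPa, ρ = 4550 kg/m³
  sample Y: σ_y = 298.0 MPa, ρ = 3946 kg/m³
  sample V: σ_y = 435.7 MPa, ρ = 3132 kg/m³
  sample C: σ_y = 424.0 MPa, ρ = 10200 kg/m³
  sample X: σ_y = 246.0 MPa, ρ = 8613 kg/m³
  sample Q: M = 20.7×10⁻³
  sample V: M = 18.4×10⁻³
  sample Y: M = 11.3×10⁻³
  sample C: M = 5.53×10⁻³
  sample X: M = 4.56×10⁻³
The maximum is for sample Q.

sample Q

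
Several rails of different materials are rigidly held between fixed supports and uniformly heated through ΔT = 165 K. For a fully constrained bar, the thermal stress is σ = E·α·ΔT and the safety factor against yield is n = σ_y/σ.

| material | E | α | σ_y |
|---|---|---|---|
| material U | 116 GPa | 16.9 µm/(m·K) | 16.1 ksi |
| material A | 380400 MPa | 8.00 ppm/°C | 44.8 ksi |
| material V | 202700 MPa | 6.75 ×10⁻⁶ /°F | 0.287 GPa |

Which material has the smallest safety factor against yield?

In consistent units (E in GPa, α in ×10⁻⁶/K, σ_y in MPa):
  material U: E = 116.0, α = 16.9, σ_y = 111.0 → σ = 323 MPa, n = 0.343
  material A: E = 380.4, α = 8.00, σ_y = 308.9 → σ = 502 MPa, n = 0.615
  material V: E = 202.7, α = 12.1, σ_y = 287.0 → σ = 406 MPa, n = 0.706
Smallest n: material U with n = 0.343.

material U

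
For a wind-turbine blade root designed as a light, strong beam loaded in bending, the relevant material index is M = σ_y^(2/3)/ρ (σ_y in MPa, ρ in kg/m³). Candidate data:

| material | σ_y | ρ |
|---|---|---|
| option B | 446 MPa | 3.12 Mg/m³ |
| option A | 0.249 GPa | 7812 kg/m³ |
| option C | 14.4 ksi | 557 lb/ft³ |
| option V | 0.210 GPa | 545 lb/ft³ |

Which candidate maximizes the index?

option B

In SI units:
  option B: σ_y = 446.0 MPa, ρ = 3120 kg/m³
  option A: σ_y = 249.0 MPa, ρ = 7812 kg/m³
  option C: σ_y = 99.28 MPa, ρ = 8922 kg/m³
  option V: σ_y = 210.0 MPa, ρ = 8730 kg/m³
  option B: M = 18.7×10⁻³
  option A: M = 5.07×10⁻³
  option V: M = 4.05×10⁻³
  option C: M = 2.40×10⁻³
The maximum is for option B.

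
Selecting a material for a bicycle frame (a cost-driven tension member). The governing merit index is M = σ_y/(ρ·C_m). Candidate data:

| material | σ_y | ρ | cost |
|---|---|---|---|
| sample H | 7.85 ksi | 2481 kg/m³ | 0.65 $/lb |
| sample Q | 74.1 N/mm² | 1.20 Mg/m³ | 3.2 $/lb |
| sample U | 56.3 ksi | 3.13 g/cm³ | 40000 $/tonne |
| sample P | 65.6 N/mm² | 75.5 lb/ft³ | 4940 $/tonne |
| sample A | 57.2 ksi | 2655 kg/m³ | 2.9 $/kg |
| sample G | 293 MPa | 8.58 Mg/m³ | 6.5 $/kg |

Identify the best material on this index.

sample A

Convert each candidate to consistent units, then evaluate M:
  sample H: σ_y = 54.12 MPa, ρ = 2481 kg/m³, cost = 1.433 $/kg
  sample Q: σ_y = 74.10 MPa, ρ = 1200 kg/m³, cost = 7.055 $/kg
  sample U: σ_y = 388.2 MPa, ρ = 3130 kg/m³, cost = 40.00 $/kg
  sample P: σ_y = 65.60 MPa, ρ = 1209 kg/m³, cost = 4.940 $/kg
  sample A: σ_y = 394.4 MPa, ρ = 2655 kg/m³, cost = 2.900 $/kg
  sample G: σ_y = 293.0 MPa, ρ = 8580 kg/m³, cost = 6.500 $/kg
  sample A: M = 51.2 kN·m per $
  sample H: M = 15.2 kN·m per $
  sample P: M = 11.0 kN·m per $
  sample Q: M = 8.75 kN·m per $
  sample G: M = 5.25 kN·m per $
  sample U: M = 3.10 kN·m per $
Sample A ranks first.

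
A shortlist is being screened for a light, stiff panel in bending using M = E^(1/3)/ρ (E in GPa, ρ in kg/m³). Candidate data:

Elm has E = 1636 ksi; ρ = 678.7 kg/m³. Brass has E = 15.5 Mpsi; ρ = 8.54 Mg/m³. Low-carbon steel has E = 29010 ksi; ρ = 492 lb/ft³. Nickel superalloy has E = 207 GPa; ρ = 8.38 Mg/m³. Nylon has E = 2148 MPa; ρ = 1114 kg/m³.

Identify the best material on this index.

elm

Normalizing units and computing the index:
  elm: E = 11.28 GPa, ρ = 678.7 kg/m³
  brass: E = 106.9 GPa, ρ = 8540 kg/m³
  low-carbon steel: E = 200.0 GPa, ρ = 7881 kg/m³
  nickel superalloy: E = 207.0 GPa, ρ = 8380 kg/m³
  nylon: E = 2.148 GPa, ρ = 1114 kg/m³
  elm: M = 3.30×10⁻³
  nylon: M = 1.16×10⁻³
  low-carbon steel: M = 0.742×10⁻³
  nickel superalloy: M = 0.706×10⁻³
  brass: M = 0.556×10⁻³
Highest index: elm.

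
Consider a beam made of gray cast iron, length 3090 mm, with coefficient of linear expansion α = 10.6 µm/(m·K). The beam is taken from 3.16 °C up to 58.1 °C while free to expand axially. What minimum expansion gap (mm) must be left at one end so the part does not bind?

1.80 mm

ΔT = 58.1 − 3.16 = 54.94 K.
ΔL = α·L₀·ΔT = 10.6×10⁻⁶ × 3090 mm × 54.94 K = 1.80 mm.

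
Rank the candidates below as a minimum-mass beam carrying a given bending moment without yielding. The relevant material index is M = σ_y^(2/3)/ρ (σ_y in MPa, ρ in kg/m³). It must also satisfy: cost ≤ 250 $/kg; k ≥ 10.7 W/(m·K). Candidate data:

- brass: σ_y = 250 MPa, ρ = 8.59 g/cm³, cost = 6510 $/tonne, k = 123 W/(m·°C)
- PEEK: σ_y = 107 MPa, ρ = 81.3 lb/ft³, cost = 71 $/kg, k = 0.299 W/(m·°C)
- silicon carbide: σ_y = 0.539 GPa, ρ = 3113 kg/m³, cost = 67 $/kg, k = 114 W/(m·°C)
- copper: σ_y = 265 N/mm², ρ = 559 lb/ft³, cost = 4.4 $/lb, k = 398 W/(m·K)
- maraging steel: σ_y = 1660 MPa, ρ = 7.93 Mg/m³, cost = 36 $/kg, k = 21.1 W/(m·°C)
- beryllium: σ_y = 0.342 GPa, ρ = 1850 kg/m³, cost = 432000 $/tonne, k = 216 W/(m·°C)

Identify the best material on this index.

silicon carbide

Screen on constraints: cost ≤ 250 $/kg; k ≥ 10.7 W/(m·K). Survivors: brass, silicon carbide, copper, maraging steel.
Putting every candidate on a common basis:
  brass: σ_y = 250.0 MPa, ρ = 8590 kg/m³
  silicon carbide: σ_y = 539.0 MPa, ρ = 3113 kg/m³
  copper: σ_y = 265.0 MPa, ρ = 8954 kg/m³
  maraging steel: σ_y = 1660 MPa, ρ = 7930 kg/m³
  silicon carbide: M = 21.3×10⁻³
  maraging steel: M = 17.7×10⁻³
  brass: M = 4.62×10⁻³
  copper: M = 4.61×10⁻³
Silicon carbide ranks first.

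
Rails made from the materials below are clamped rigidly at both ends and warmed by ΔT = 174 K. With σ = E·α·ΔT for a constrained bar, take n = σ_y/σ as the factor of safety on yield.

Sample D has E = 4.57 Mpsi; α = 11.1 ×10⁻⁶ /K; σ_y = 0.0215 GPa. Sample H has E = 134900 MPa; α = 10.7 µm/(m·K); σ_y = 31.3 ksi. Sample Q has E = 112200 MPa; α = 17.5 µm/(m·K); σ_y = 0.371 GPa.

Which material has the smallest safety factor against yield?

With everything in SI (GPa, ×10⁻⁶/K, MPa):
  sample D: E = 31.51, α = 11.1, σ_y = 21.50 → σ = 60.9 MPa, n = 0.353
  sample H: E = 134.9, α = 10.7, σ_y = 215.8 → σ = 251 MPa, n = 0.859
  sample Q: E = 112.2, α = 17.5, σ_y = 371.0 → σ = 342 MPa, n = 1.09
The minimum is sample D at n = 0.353.

sample D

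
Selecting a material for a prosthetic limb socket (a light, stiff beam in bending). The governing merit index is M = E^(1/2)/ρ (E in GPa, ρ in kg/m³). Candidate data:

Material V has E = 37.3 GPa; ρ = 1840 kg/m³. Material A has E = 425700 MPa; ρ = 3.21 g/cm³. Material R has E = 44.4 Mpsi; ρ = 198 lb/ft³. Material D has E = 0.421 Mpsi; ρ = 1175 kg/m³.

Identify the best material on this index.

In SI units:
  material V: E = 37.30 GPa, ρ = 1840 kg/m³
  material A: E = 425.7 GPa, ρ = 3210 kg/m³
  material R: E = 306.1 GPa, ρ = 3172 kg/m³
  material D: E = 2.903 GPa, ρ = 1175 kg/m³
  material A: M = 6.43×10⁻³
  material R: M = 5.52×10⁻³
  material V: M = 3.32×10⁻³
  material D: M = 1.45×10⁻³
Material A ranks first.

material A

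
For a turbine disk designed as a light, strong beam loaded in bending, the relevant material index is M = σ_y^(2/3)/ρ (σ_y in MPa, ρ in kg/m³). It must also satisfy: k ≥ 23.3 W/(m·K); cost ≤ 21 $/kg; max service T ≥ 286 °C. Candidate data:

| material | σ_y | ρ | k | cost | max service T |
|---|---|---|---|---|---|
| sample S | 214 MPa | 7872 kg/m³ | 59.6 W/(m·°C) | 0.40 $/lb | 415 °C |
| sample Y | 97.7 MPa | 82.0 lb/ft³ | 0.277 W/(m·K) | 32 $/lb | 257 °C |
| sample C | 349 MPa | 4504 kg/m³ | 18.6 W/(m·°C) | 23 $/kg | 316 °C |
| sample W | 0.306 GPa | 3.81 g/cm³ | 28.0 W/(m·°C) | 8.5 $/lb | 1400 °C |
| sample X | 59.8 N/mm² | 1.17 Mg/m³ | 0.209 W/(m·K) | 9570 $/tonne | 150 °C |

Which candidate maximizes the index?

Screen on constraints: k ≥ 23.3 W/(m·K); cost ≤ 21 $/kg; max service T ≥ 286 °C. Survivors: sample S, sample W.
Convert each candidate to consistent units, then evaluate M:
  sample S: σ_y = 214.0 MPa, ρ = 7872 kg/m³
  sample W: σ_y = 306.0 MPa, ρ = 3810 kg/m³
  sample W: M = 11.9×10⁻³
  sample S: M = 4.54×10⁻³
The maximum is for sample W.

sample W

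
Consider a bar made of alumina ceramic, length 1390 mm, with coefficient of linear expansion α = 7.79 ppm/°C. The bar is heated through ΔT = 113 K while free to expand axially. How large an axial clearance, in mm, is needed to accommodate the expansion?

ΔL = α·L₀·ΔT = 7.79×10⁻⁶ × 1390 mm × 113.0 K = 1.22 mm.

1.22 mm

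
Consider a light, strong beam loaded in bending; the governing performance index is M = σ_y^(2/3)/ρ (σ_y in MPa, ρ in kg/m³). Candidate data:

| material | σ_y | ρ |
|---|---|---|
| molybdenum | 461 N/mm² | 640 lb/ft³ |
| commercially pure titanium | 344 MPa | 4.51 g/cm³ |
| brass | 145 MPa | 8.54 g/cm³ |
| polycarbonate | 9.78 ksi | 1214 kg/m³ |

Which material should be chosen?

Putting every candidate on a common basis:
  molybdenum: σ_y = 461.0 MPa, ρ = 10250 kg/m³
  commercially pure titanium: σ_y = 344.0 MPa, ρ = 4510 kg/m³
  brass: σ_y = 145.0 MPa, ρ = 8540 kg/m³
  polycarbonate: σ_y = 67.43 MPa, ρ = 1214 kg/m³
  polycarbonate: M = 13.6×10⁻³
  commercially pure titanium: M = 10.9×10⁻³
  molybdenum: M = 5.82×10⁻³
  brass: M = 3.23×10⁻³
Highest index: polycarbonate.

polycarbonate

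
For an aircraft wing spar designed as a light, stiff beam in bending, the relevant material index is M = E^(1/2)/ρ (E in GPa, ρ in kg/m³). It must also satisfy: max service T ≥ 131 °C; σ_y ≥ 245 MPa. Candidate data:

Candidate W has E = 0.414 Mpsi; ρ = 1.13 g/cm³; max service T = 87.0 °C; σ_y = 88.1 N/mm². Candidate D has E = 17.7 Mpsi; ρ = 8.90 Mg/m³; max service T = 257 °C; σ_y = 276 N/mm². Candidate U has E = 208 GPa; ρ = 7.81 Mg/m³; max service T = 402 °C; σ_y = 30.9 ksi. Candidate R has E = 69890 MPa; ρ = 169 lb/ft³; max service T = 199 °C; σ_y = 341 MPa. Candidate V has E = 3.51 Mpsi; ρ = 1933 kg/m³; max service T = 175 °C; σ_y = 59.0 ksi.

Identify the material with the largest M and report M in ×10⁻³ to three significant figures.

candidate R, M = 3.09×10⁻³

Screen on constraints: max service T ≥ 131 °C; σ_y ≥ 245 MPa. Survivors: candidate D, candidate R, candidate V.
In SI units:
  candidate D: E = 122.0 GPa, ρ = 8900 kg/m³
  candidate R: E = 69.89 GPa, ρ = 2707 kg/m³
  candidate V: E = 24.20 GPa, ρ = 1933 kg/m³
  candidate R: M = 3.09×10⁻³
  candidate V: M = 2.54×10⁻³
  candidate D: M = 1.24×10⁻³
Candidate R ranks first.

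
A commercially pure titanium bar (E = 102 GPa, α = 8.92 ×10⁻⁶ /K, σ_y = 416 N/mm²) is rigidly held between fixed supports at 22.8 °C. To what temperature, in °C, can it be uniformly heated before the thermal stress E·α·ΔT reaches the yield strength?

480 °C

σ_y = 416 N/mm² = 416.0 MPa.
E·α·ΔT = 416.0 MPa ⇒ ΔT = 416.0 / (102.0×10³ × 8.92×10⁻⁶) = 457.2 K.
T = 22.8 + 457.2 = 480.0 °C.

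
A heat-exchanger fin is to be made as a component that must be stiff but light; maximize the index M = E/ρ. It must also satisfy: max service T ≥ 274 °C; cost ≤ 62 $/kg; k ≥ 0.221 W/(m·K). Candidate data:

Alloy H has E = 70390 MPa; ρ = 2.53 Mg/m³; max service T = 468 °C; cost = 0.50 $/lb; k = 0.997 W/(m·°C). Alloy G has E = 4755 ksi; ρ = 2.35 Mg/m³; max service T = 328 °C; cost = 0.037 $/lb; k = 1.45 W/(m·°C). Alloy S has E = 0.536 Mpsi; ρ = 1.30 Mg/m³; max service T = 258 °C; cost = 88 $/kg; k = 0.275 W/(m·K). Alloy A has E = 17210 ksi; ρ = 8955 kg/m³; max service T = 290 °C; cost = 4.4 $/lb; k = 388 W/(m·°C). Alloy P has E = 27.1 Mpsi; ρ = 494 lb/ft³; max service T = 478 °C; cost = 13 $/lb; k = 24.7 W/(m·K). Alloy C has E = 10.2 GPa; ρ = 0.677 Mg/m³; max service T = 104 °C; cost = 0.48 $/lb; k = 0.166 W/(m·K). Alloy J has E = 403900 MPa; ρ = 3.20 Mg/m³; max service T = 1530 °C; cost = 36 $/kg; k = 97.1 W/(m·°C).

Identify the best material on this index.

alloy J

Screen on constraints: max service T ≥ 274 °C; cost ≤ 62 $/kg; k ≥ 0.221 W/(m·K). Survivors: alloy H, alloy G, alloy A, alloy P, alloy J.
Putting every candidate on a common basis:
  alloy H: E = 70.39 GPa, ρ = 2530 kg/m³
  alloy G: E = 32.78 GPa, ρ = 2350 kg/m³
  alloy A: E = 118.7 GPa, ρ = 8955 kg/m³
  alloy P: E = 186.8 GPa, ρ = 7913 kg/m³
  alloy J: E = 403.9 GPa, ρ = 3200 kg/m³
  alloy J: M = 126 MN·m/kg
  alloy H: M = 27.8 MN·m/kg
  alloy P: M = 23.6 MN·m/kg
  alloy G: M = 14.0 MN·m/kg
  alloy A: M = 13.3 MN·m/kg
Highest index: alloy J.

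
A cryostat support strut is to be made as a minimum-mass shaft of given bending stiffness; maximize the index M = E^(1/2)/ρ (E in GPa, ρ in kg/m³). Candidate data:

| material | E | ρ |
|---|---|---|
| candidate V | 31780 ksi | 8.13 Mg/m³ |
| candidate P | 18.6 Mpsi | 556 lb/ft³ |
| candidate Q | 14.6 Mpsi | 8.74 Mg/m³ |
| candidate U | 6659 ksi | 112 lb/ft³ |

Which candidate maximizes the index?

Normalizing units and computing the index:
  candidate V: E = 219.1 GPa, ρ = 8130 kg/m³
  candidate P: E = 128.2 GPa, ρ = 8906 kg/m³
  candidate Q: E = 100.7 GPa, ρ = 8740 kg/m³
  candidate U: E = 45.91 GPa, ρ = 1794 kg/m³
  candidate U: M = 3.78×10⁻³
  candidate V: M = 1.82×10⁻³
  candidate P: M = 1.27×10⁻³
  candidate Q: M = 1.15×10⁻³
Highest index: candidate U.

candidate U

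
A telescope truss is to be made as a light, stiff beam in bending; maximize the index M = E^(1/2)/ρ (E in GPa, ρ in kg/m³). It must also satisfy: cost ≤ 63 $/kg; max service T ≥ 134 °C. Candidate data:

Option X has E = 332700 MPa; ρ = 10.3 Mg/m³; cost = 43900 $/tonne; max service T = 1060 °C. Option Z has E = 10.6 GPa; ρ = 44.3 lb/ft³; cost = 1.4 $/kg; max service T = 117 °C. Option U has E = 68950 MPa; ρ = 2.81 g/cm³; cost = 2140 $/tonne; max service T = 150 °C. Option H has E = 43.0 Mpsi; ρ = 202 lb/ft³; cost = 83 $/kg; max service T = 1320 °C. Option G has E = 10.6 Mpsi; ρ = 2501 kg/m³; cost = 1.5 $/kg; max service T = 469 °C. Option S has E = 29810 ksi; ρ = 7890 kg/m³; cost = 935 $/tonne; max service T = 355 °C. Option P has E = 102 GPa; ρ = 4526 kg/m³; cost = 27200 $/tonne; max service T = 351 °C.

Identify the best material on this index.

Screen on constraints: cost ≤ 63 $/kg; max service T ≥ 134 °C. Survivors: option X, option U, option G, option S, option P.
In SI units:
  option X: E = 332.7 GPa, ρ = 10300 kg/m³
  option U: E = 68.95 GPa, ρ = 2810 kg/m³
  option G: E = 73.08 GPa, ρ = 2501 kg/m³
  option S: E = 205.5 GPa, ρ = 7890 kg/m³
  option P: E = 102.0 GPa, ρ = 4526 kg/m³
  option G: M = 3.42×10⁻³
  option U: M = 2.96×10⁻³
  option P: M = 2.23×10⁻³
  option S: M = 1.82×10⁻³
  option X: M = 1.77×10⁻³
The maximum is for option G.

option G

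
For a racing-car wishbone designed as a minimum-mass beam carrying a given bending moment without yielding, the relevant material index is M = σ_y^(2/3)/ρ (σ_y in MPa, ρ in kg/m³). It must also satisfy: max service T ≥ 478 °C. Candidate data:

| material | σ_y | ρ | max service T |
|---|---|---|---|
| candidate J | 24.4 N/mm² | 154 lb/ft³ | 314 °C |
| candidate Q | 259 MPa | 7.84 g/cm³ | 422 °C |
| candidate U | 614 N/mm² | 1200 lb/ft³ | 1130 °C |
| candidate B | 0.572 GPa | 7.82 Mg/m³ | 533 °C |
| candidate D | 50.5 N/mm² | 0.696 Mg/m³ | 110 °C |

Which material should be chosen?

candidate B

Screen on constraints: max service T ≥ 478 °C. Survivors: candidate U, candidate B.
Putting every candidate on a common basis:
  candidate U: σ_y = 614.0 MPa, ρ = 19220 kg/m³
  candidate B: σ_y = 572.0 MPa, ρ = 7820 kg/m³
  candidate B: M = 8.81×10⁻³
  candidate U: M = 3.76×10⁻³
Highest index: candidate B.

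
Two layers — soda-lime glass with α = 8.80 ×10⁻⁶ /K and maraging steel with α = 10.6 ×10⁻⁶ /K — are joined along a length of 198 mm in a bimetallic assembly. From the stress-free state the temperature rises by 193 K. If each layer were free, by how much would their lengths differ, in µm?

68.8 µm

Δα = |8.80 − 10.6|×10⁻⁶/K = 1.80×10⁻⁶/K.
ΔL_mismatch = Δα·L·ΔT = 1.80×10⁻⁶ × 198.0 mm × 193.0 K = 68.8 µm.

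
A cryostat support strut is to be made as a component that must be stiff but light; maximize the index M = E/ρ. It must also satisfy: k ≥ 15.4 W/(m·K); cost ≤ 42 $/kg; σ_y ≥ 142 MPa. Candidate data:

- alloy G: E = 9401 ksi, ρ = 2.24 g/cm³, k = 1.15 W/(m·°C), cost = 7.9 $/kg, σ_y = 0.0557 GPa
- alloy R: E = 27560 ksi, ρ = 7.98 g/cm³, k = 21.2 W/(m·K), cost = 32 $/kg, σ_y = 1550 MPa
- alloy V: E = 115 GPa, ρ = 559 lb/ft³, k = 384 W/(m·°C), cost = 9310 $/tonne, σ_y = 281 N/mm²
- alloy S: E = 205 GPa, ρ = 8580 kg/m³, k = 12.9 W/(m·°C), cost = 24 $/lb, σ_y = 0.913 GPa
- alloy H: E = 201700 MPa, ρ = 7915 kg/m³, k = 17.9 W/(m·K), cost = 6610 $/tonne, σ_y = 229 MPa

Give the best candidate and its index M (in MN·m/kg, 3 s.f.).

Screen on constraints: k ≥ 15.4 W/(m·K); cost ≤ 42 $/kg; σ_y ≥ 142 MPa. Survivors: alloy R, alloy V, alloy H.
In SI units:
  alloy R: E = 190.0 GPa, ρ = 7980 kg/m³
  alloy V: E = 115.0 GPa, ρ = 8954 kg/m³
  alloy H: E = 201.7 GPa, ρ = 7915 kg/m³
  alloy H: M = 25.5 MN·m/kg
  alloy R: M = 23.8 MN·m/kg
  alloy V: M = 12.8 MN·m/kg
The maximum is for alloy H.

alloy H, M = 25.5 MN·m/kg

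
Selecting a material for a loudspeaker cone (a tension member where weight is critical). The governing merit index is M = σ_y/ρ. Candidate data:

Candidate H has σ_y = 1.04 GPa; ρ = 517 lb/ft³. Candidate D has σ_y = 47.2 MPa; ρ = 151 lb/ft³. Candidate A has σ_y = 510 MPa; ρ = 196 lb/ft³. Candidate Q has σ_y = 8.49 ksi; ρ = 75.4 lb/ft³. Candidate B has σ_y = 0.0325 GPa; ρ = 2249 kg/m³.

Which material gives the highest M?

candidate A

In SI units:
  candidate H: σ_y = 1040 MPa, ρ = 8282 kg/m³
  candidate D: σ_y = 47.20 MPa, ρ = 2419 kg/m³
  candidate A: σ_y = 510.0 MPa, ρ = 3140 kg/m³
  candidate Q: σ_y = 58.54 MPa, ρ = 1208 kg/m³
  candidate B: σ_y = 32.50 MPa, ρ = 2249 kg/m³
  candidate A: M = 162 kN·m/kg
  candidate H: M = 126 kN·m/kg
  candidate Q: M = 48.5 kN·m/kg
  candidate D: M = 19.5 kN·m/kg
  candidate B: M = 14.5 kN·m/kg
The maximum is for candidate A.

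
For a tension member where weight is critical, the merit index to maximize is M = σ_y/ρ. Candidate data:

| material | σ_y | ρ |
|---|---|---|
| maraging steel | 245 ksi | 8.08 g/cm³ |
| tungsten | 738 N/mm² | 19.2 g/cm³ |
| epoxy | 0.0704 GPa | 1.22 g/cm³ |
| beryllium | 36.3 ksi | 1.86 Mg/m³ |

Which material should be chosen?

maraging steel

Normalizing units and computing the index:
  maraging steel: σ_y = 1689 MPa, ρ = 8080 kg/m³
  tungsten: σ_y = 738.0 MPa, ρ = 19200 kg/m³
  epoxy: σ_y = 70.40 MPa, ρ = 1220 kg/m³
  beryllium: σ_y = 250.3 MPa, ρ = 1860 kg/m³
  maraging steel: M = 209 kN·m/kg
  beryllium: M = 135 kN·m/kg
  epoxy: M = 57.7 kN·m/kg
  tungsten: M = 38.4 kN·m/kg
Highest index: maraging steel.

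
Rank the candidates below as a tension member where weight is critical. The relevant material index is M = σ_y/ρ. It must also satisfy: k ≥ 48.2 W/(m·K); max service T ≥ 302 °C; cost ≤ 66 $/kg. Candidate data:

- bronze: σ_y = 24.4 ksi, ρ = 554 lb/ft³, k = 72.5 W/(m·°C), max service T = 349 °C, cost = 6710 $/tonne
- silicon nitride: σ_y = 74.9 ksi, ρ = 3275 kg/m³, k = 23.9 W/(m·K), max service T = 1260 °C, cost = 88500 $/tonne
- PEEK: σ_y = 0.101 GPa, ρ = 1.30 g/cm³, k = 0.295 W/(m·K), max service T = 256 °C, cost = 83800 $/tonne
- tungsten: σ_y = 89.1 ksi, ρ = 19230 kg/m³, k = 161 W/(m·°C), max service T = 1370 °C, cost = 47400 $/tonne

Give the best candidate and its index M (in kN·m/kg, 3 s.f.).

tungsten, M = 31.9 kN·m/kg

Screen on constraints: k ≥ 48.2 W/(m·K); max service T ≥ 302 °C; cost ≤ 66 $/kg. Survivors: bronze, tungsten.
Normalizing units and computing the index:
  bronze: σ_y = 168.2 MPa, ρ = 8874 kg/m³
  tungsten: σ_y = 614.3 MPa, ρ = 19230 kg/m³
  tungsten: M = 31.9 kN·m/kg
  bronze: M = 19.0 kN·m/kg
Tungsten ranks first.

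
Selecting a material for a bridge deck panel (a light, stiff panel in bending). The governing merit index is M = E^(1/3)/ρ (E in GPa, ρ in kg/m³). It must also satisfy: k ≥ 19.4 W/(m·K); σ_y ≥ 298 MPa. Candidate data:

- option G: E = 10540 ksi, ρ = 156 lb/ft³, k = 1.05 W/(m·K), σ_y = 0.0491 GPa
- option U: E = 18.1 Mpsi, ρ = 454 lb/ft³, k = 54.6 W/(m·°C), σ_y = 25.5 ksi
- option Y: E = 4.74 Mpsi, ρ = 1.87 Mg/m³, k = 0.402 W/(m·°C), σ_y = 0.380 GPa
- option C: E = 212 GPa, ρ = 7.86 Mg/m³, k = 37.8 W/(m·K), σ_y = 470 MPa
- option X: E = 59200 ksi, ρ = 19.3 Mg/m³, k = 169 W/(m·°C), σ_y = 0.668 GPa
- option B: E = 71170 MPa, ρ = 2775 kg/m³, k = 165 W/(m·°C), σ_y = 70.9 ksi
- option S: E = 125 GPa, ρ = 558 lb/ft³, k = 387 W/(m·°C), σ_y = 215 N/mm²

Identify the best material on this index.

option B

Screen on constraints: k ≥ 19.4 W/(m·K); σ_y ≥ 298 MPa. Survivors: option C, option X, option B.
Convert each candidate to consistent units, then evaluate M:
  option C: E = 212.0 GPa, ρ = 7860 kg/m³
  option X: E = 408.2 GPa, ρ = 19300 kg/m³
  option B: E = 71.17 GPa, ρ = 2775 kg/m³
  option B: M = 1.49×10⁻³
  option C: M = 0.759×10⁻³
  option X: M = 0.384×10⁻³
Highest index: option B.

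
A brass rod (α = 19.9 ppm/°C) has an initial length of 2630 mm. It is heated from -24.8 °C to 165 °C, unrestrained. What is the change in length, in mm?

9.93 mm

ΔT = 165 − (-24.8) = 189.8 K.
ΔL = α·L₀·ΔT = 19.9×10⁻⁶ × 2630 mm × 189.8 K = 9.93 mm.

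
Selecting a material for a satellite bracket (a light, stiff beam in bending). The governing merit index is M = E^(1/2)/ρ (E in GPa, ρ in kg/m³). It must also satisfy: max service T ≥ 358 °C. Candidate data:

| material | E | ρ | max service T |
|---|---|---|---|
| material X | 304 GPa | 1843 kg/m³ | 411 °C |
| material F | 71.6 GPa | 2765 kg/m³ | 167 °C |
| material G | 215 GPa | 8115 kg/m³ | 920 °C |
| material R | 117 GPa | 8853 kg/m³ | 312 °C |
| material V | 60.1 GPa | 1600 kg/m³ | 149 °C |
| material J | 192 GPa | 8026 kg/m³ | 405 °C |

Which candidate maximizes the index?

material X

Screen on constraints: max service T ≥ 358 °C. Survivors: material X, material G, material J.
Evaluate M for each candidate:
  material X: M = 9.46×10⁻³
  material G: M = 1.81×10⁻³
  material J: M = 1.73×10⁻³
Material X has the largest M.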